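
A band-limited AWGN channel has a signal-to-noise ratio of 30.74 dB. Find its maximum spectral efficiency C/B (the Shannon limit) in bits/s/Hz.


SNR_linear = 10^(30.74/10) = 1185.7687; C/B = log2(1 + SNR_linear) = log2(1 + 1185.7687) = 10.2128

10.2128 bits/s/Hz


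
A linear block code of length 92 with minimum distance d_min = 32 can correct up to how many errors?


Correction capability = floor((d-1)/2) = floor((32-1)/2) = 15

15 errors


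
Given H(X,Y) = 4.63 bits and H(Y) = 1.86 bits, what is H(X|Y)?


H(X|Y) = H(X,Y) - H(Y) = 4.63 - 1.86 = 2.77

2.77 bits


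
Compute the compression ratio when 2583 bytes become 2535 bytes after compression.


Ratio = original / compressed = 2583 / 2535 = 1.0189

1.0189


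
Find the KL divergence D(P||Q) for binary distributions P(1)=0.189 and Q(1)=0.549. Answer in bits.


KL = p*log2(p/q) + (1-p)*log2((1-p)/(1-q)) = 0.189*log2(0.189/0.549) + 0.811*log2(0.811/0.451) = 0.3958

0.3958 bits


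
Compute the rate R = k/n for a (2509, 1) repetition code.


Rate = k/n = 1/2509

1/2509


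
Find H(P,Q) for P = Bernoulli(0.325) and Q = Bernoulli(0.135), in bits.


H(P,Q) = -p*log2(q) - (1-p)*log2(1-q). -0.325*log2(0.135) = 0.938915; -0.675*log2(0.865) = 0.141229. H(P,Q) = 0.938915 + 0.141229 = 1.0801

1.0801 bits


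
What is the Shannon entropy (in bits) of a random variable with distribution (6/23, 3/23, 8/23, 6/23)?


H = -sum(p_i * log2(p_i)). Terms: -(6/23)*log2(6/23) = 0.505722; -(3/23)*log2(3/23) = 0.383296; -(8/23)*log2(8/23) = 0.529935; -(6/23)*log2(6/23) = 0.505722. H = 0.505722 + 0.383296 + 0.529935 + 0.505722 = 1.9247

1.9247 bits


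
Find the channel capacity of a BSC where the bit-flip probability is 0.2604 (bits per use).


H(p) = -p*log2(p) - (1-p)*log2(1-p) = -0.2604*log2(0.2604) - 0.7396*log2(0.7396) = 0.505488 + 0.321861 = 0.8273. C = 1 - H(p) = 1 - 0.8273 = 0.1727

0.1727 bits


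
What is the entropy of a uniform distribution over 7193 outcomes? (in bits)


H = log2(n) = log2(7193) = 12.8124

12.8124 bits


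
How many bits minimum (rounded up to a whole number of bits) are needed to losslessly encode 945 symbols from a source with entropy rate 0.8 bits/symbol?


Minimum bits >= n * H = 945 * 0.8 = 756.0, rounded up to a whole number of bits = 756

756 bits


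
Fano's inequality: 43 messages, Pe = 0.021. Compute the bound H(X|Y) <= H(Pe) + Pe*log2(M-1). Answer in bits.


H(Pe) = -Pe*log2(Pe) - (1-Pe)*log2(1-Pe) = -0.021*log2(0.021) - 0.979*log2(0.979) = 0.117043 + 0.029976 = 0.147. Pe*log2(M-1) = 0.021*log2(42) = 0.113239. Bound = H(Pe) + Pe*log2(M-1) = 0.117043 + 0.029976 + 0.113239 = 0.2603

0.2603 bits


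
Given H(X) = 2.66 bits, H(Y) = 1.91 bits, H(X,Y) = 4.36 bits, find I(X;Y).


I(X;Y) = H(X) + H(Y) - H(X,Y) = 2.66 + 1.91 - 4.36 = 0.21

0.21 bits


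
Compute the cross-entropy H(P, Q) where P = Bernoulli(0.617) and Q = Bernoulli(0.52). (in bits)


H(P,Q) = -p*log2(q) - (1-p)*log2(1-q). -0.617*log2(0.52) = 0.582088; -0.383*log2(0.48) = 0.405556. H(P,Q) = 0.582088 + 0.405556 = 0.9876

0.9876 bits


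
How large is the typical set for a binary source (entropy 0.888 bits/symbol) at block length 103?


log2|A_typical| = nH = 103 * 0.888 = 91.464, so |A_typical| ~ 2^91.464 = 3.415e+27

3.415e+27


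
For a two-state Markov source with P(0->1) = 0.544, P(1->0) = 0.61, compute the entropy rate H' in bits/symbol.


Stationary distribution: pi_0 = p10/(p01+p10) = 0.5286, pi_1 = 0.4714. Entropy rate H' = pi_0*H(p01) + pi_1*H(p10) = 0.5286*0.9944 + 0.4714*0.9648 = 0.9804

0.9804 bits/symbol


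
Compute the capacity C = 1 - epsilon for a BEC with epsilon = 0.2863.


C = 1 - epsilon = 1 - 0.2863 = 0.7137

0.7137 bits


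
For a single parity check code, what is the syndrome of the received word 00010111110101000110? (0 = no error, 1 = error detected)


Syndrome = XOR of all bits = 0 XOR 0 XOR 0 XOR 1 XOR 0 XOR 1 XOR 1 XOR 1 XOR 1 XOR 1 XOR 0 XOR 1 XOR 0 XOR 1 XOR 0 XOR 0 XOR 0 XOR 1 XOR 1 XOR 0 = 0

0


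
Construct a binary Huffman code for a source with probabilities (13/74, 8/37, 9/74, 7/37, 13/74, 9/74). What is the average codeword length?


Huffman construction (repeatedly merge the two least-probable nodes; each merge adds 1 bit to every symbol beneath it): 9/74 + 9/74 = 9/37; 13/74 + 13/74 = 13/37; 7/37 + 8/37 = 15/37; 9/37 + 13/37 = 22/37; 15/37 + 22/37 = 1. Resulting codeword lengths (in the order the probabilities were given): (3, 2, 3, 2, 3, 3). L_avg = sum(p_i * l_i) = 13/74*3 + 8/37*2 + 9/74*3 + 7/37*2 + 13/74*3 + 9/74*3 = 96/37 = 2.5946

2.5946 bits


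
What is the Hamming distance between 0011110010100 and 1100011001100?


Count differing positions: ^ ^ ^ ^ ^ . ^ . ^ ^ . . . = 8 differences

8


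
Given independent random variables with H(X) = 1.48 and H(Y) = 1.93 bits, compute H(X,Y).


For independent variables, H(X,Y) = H(X) + H(Y) = 1.48 + 1.93 = 3.41

3.41 bits


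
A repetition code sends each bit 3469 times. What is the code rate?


Rate = k/n = 1/3469

1/3469


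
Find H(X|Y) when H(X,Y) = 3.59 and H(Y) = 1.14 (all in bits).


H(X|Y) = H(X,Y) - H(Y) = 3.59 - 1.14 = 2.45

2.45 bits


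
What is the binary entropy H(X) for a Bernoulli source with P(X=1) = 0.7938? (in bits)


H = -p*log2(p) - (1-p)*log2(1-p). -0.7938*log2(0.7938) = 0.264456; -0.2062*log2(0.2062) = 0.469700. H = 0.264456 + 0.469700 = 0.7342

0.7342 bits


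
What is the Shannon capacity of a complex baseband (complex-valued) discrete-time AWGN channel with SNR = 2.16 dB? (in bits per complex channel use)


SNR_linear = 10^(2.16/10) = 1.6444; C = log2(1 + SNR_linear) = log2(1 + 1.6444) = 1.4029

1.4029 bits/channel use


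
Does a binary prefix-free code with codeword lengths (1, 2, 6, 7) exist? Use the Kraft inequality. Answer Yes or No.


Kraft sum = sum(2^(-l_i)) = 0.7734, need <= 1. Result: satisfied (a binary prefix-free code with these lengths exists)

Yes


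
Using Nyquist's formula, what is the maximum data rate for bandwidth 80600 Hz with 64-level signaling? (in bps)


Rate = 2 * B * log2(M) = 2 * 80600 * 6.0 = 967200.0

967200.0 bps


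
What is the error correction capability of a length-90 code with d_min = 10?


Correction capability = floor((d-1)/2) = floor((10-1)/2) = 4

4 errors


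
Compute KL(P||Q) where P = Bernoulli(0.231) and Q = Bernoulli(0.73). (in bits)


KL = p*log2(p/q) + (1-p)*log2((1-p)/(1-q)) = 0.231*log2(0.231/0.73) + 0.769*log2(0.769/0.27) = 0.7777

0.7777 bits


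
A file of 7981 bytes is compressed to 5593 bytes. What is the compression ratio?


Ratio = original / compressed = 7981 / 5593 = 1.427

1.427


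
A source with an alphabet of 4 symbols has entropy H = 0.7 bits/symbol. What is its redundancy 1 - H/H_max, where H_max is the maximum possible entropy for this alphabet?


H_max = log2(K) = log2(4) = 2.0 bits/symbol. Redundancy = 1 - H/H_max = 1 - 0.7/2.0 = 1 - 0.35 = 0.65

0.65


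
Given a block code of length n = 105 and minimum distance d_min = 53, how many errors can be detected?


Detection capability = d_min - 1 = 53 - 1 = 52

52 errors


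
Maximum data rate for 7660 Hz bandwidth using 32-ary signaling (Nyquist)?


Rate = 2 * B * log2(M) = 2 * 7660 * 5.0 = 76600.0

76600.0 bps


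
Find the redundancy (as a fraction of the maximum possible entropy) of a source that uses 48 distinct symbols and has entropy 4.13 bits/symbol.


H_max = log2(K) = log2(48) = 5.585 bits/symbol. Redundancy = 1 - H/H_max = 1 - 4.13/5.585 = 1 - 0.7395 = 0.2605

0.2605


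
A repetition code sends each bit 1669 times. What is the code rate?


Rate = k/n = 1/1669

1/1669


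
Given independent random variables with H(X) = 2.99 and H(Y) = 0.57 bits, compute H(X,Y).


For independent variables, H(X,Y) = H(X) + H(Y) = 2.99 + 0.57 = 3.56

3.56 bits


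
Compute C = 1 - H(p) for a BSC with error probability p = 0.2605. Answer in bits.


H(p) = -p*log2(p) - (1-p)*log2(1-p) = -0.2605*log2(0.2605) - 0.7395*log2(0.7395) = 0.505538 + 0.321962 = 0.8275. C = 1 - H(p) = 1 - 0.8275 = 0.1725

0.1725 bits


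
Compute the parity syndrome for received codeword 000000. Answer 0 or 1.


Syndrome = XOR of all bits = 0 XOR 0 XOR 0 XOR 0 XOR 0 XOR 0 = 0

0


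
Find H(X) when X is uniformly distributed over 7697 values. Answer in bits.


H = log2(n) = log2(7697) = 12.9101

12.9101 bits


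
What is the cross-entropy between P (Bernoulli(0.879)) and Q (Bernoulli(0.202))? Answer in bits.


H(P,Q) = -p*log2(q) - (1-p)*log2(1-q). -0.879*log2(0.202) = 2.028356; -0.121*log2(0.798) = 0.039390. H(P,Q) = 2.028356 + 0.039390 = 2.0677

2.0677 bits


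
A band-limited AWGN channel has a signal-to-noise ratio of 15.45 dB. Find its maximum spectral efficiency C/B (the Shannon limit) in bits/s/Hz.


SNR_linear = 10^(15.45/10) = 35.0752; C/B = log2(1 + SNR_linear) = log2(1 + 35.0752) = 5.1729

5.1729 bits/s/Hz


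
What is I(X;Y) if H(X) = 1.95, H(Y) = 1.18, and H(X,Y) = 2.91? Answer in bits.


I(X;Y) = H(X) + H(Y) - H(X,Y) = 1.95 + 1.18 - 2.91 = 0.22

0.22 bits


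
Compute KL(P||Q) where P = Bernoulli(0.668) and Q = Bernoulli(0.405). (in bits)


KL = p*log2(p/q) + (1-p)*log2((1-p)/(1-q)) = 0.668*log2(0.668/0.405) + 0.332*log2(0.332/0.595) = 0.2028

0.2028 bits


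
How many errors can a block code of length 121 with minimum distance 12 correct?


Correction capability = floor((d-1)/2) = floor((12-1)/2) = 5

5 errors


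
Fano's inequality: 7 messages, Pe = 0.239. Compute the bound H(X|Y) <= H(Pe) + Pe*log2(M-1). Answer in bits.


H(Pe) = -Pe*log2(Pe) - (1-Pe)*log2(1-Pe) = -0.239*log2(0.239) - 0.761*log2(0.761) = 0.493515 + 0.299858 = 0.7934. Pe*log2(M-1) = 0.239*log2(6) = 0.617806. Bound = H(Pe) + Pe*log2(M-1) = 0.493515 + 0.299858 + 0.617806 = 1.4112

1.4112 bits


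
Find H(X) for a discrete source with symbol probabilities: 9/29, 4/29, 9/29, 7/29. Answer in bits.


H = -sum(p_i * log2(p_i)). Terms: -(9/29)*log2(9/29) = 0.523879; -(4/29)*log2(4/29) = 0.394204; -(9/29)*log2(9/29) = 0.523879; -(7/29)*log2(7/29) = 0.494979. H = 0.523879 + 0.394204 + 0.523879 + 0.494979 = 1.9369

1.9369 bits


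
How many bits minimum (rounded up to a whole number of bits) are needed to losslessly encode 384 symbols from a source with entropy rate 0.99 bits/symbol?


Minimum bits >= n * H = 384 * 0.99 = 380.16, rounded up to a whole number of bits = 381

381 bits


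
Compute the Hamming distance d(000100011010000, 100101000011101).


Count differing positions: ^ . . . . ^ . ^ ^ . . ^ ^ . ^ = 7 differences

7


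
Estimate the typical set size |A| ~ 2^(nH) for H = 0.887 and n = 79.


log2|A_typical| = nH = 79 * 0.887 = 70.073, so |A_typical| ~ 2^70.073 = 1.242e+21

1.242e+21


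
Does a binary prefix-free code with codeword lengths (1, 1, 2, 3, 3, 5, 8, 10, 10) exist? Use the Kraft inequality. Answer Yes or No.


Kraft sum = sum(2^(-l_i)) = 1.5371, need <= 1. Result: violated (a binary prefix-free code with these lengths cannot exist)

No


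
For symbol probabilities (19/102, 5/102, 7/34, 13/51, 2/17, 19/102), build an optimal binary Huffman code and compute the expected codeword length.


Huffman construction (repeatedly merge the two least-probable nodes; each merge adds 1 bit to every symbol beneath it): 5/102 + 2/17 = 1/6; 1/6 + 19/102 = 6/17; 19/102 + 7/34 = 20/51; 13/51 + 6/17 = 31/51; 20/51 + 31/51 = 1. Resulting codeword lengths (in the order the probabilities were given): (3, 4, 2, 2, 4, 2). L_avg = sum(p_i * l_i) = 19/102*3 + 5/102*4 + 7/34*2 + 13/51*2 + 2/17*4 + 19/102*2 = 257/102 = 2.5196

2.5196 bits


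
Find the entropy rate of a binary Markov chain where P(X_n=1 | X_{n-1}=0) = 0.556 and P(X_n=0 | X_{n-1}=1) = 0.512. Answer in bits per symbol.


Stationary distribution: pi_0 = p10/(p01+p10) = 0.4794, pi_1 = 0.5206. Entropy rate H' = pi_0*H(p01) + pi_1*H(p10) = 0.4794*0.9909 + 0.5206*0.9996 = 0.9954

0.9954 bits/symbol


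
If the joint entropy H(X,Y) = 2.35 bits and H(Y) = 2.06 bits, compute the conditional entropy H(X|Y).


H(X|Y) = H(X,Y) - H(Y) = 2.35 - 2.06 = 0.29

0.29 bits


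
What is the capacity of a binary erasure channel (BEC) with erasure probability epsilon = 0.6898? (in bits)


C = 1 - epsilon = 1 - 0.6898 = 0.3102

0.3102 bits


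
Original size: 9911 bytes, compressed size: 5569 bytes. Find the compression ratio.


Ratio = original / compressed = 9911 / 5569 = 1.7797

1.7797


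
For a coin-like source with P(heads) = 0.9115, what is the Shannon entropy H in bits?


H = -p*log2(p) - (1-p)*log2(1-p). -0.9115*log2(0.9115) = 0.121854; -0.0885*log2(0.0885) = 0.309589. H = 0.121854 + 0.309589 = 0.4314

0.4314 bits


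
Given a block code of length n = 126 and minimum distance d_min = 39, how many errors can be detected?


Detection capability = d_min - 1 = 39 - 1 = 38

38 errors


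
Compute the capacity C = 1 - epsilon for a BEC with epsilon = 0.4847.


C = 1 - epsilon = 1 - 0.4847 = 0.5153

0.5153 bits


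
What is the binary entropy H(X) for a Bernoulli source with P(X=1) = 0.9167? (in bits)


H = -p*log2(p) - (1-p)*log2(1-p). -0.9167*log2(0.9167) = 0.115026; -0.0833*log2(0.0833) = 0.298675. H = 0.115026 + 0.298675 = 0.4137

0.4137 bits


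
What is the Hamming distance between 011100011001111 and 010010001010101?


Count differing positions: . . ^ ^ ^ . . ^ . . ^ ^ . ^ . = 7 differences

7


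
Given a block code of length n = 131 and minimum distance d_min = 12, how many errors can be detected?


Detection capability = d_min - 1 = 12 - 1 = 11

11 errors


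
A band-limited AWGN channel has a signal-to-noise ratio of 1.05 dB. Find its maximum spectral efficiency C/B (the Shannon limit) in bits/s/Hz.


SNR_linear = 10^(1.05/10) = 1.2735; C/B = log2(1 + SNR_linear) = log2(1 + 1.2735) = 1.1849

1.1849 bits/s/Hz


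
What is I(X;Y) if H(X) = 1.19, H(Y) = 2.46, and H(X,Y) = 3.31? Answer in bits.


I(X;Y) = H(X) + H(Y) - H(X,Y) = 1.19 + 2.46 - 3.31 = 0.34

0.34 bits


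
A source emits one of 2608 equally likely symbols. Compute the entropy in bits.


H = log2(n) = log2(2608) = 11.3487

11.3487 bits


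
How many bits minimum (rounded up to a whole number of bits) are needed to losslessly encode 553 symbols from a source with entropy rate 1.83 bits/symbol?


Minimum bits >= n * H = 553 * 1.83 = 1011.99, rounded up to a whole number of bits = 1012

1012 bits


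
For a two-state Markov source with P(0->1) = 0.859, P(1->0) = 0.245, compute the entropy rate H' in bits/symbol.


Stationary distribution: pi_0 = p10/(p01+p10) = 0.2219, pi_1 = 0.7781. Entropy rate H' = pi_0*H(p01) + pi_1*H(p10) = 0.2219*0.5869 + 0.7781*0.8033 = 0.7552

0.7552 bits/symbol


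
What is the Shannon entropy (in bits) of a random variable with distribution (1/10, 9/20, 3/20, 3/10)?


H = -sum(p_i * log2(p_i)). Terms: -(1/10)*log2(1/10) = 0.332193; -(9/20)*log2(9/20) = 0.518401; -(3/20)*log2(3/20) = 0.410545; -(3/10)*log2(3/10) = 0.521090. H = 0.332193 + 0.518401 + 0.410545 + 0.521090 = 1.7822

1.7822 bits


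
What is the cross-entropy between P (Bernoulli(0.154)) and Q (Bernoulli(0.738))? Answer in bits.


H(P,Q) = -p*log2(q) - (1-p)*log2(1-q). -0.154*log2(0.738) = 0.067499; -0.846*log2(0.262) = 1.634778. H(P,Q) = 0.067499 + 1.634778 = 1.7023

1.7023 bits


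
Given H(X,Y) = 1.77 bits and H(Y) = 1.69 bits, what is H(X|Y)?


H(X|Y) = H(X,Y) - H(Y) = 1.77 - 1.69 = 0.08

0.08 bits


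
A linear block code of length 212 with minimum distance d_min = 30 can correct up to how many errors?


Correction capability = floor((d-1)/2) = floor((30-1)/2) = 14

14 errors


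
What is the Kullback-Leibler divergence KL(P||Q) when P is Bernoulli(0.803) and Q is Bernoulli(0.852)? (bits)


KL = p*log2(p/q) + (1-p)*log2((1-p)/(1-q)) = 0.803*log2(0.803/0.852) + 0.197*log2(0.197/0.148) = 0.0127

0.0127 bits


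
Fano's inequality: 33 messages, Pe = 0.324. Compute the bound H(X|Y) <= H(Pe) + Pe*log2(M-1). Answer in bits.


H(Pe) = -Pe*log2(Pe) - (1-Pe)*log2(1-Pe) = -0.324*log2(0.324) - 0.676*log2(0.676) = 0.526803 + 0.381876 = 0.9087. Pe*log2(M-1) = 0.324*log2(32) = 1.620000. Bound = H(Pe) + Pe*log2(M-1) = 0.526803 + 0.381876 + 1.620000 = 2.5287

2.5287 bits


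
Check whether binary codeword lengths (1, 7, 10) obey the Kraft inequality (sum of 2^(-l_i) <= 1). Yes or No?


Kraft sum = sum(2^(-l_i)) = 0.5088, need <= 1. Result: satisfied (a binary prefix-free code with these lengths exists)

Yes


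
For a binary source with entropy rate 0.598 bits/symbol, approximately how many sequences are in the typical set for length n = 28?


log2|A_typical| = nH = 28 * 0.598 = 16.744, so |A_typical| ~ 2^16.744 = 1.098e+05

1.098e+05


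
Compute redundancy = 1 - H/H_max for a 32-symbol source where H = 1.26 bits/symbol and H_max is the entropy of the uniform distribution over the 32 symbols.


H_max = log2(K) = log2(32) = 5.0 bits/symbol. Redundancy = 1 - H/H_max = 1 - 1.26/5.0 = 1 - 0.252 = 0.748

0.748


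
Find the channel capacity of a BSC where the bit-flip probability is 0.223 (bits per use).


H(p) = -p*log2(p) - (1-p)*log2(1-p) = -0.223*log2(0.223) - 0.777*log2(0.777) = 0.482769 + 0.282838 = 0.7656. C = 1 - H(p) = 1 - 0.7656 = 0.2344

0.2344 bits


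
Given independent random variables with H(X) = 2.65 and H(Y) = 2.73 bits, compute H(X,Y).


For independent variables, H(X,Y) = H(X) + H(Y) = 2.65 + 2.73 = 5.38

5.38 bits


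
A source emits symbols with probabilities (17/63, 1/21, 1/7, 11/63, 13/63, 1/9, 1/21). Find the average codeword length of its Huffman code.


Huffman construction (repeatedly merge the two least-probable nodes; each merge adds 1 bit to every symbol beneath it): 1/21 + 1/21 = 2/21; 2/21 + 1/9 = 13/63; 1/7 + 11/63 = 20/63; 13/63 + 13/63 = 26/63; 17/63 + 20/63 = 37/63; 26/63 + 37/63 = 1. Resulting codeword lengths (in the order the probabilities were given): (2, 4, 3, 3, 2, 3, 4). L_avg = sum(p_i * l_i) = 17/63*2 + 1/21*4 + 1/7*3 + 11/63*3 + 13/63*2 + 1/9*3 + 1/21*4 = 55/21 = 2.619

2.619 bits


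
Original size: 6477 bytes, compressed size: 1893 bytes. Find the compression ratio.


Ratio = original / compressed = 6477 / 1893 = 3.4216

3.4216


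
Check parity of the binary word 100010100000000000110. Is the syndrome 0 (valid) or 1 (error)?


Syndrome = XOR of all bits = 1 XOR 0 XOR 0 XOR 0 XOR 1 XOR 0 XOR 1 XOR 0 XOR 0 XOR 0 XOR 0 XOR 0 XOR 0 XOR 0 XOR 0 XOR 0 XOR 0 XOR 0 XOR 1 XOR 1 XOR 0 = 1

1


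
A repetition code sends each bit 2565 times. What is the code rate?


Rate = k/n = 1/2565

1/2565


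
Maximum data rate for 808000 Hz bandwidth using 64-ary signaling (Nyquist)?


Rate = 2 * B * log2(M) = 2 * 808000 * 6.0 = 9696000.0

9696000.0 bps


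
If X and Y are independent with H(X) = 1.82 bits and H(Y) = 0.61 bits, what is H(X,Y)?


For independent variables, H(X,Y) = H(X) + H(Y) = 1.82 + 0.61 = 2.43

2.43 bits


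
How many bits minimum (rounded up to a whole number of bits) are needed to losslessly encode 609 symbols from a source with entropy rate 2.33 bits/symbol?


Minimum bits >= n * H = 609 * 2.33 = 1418.97, rounded up to a whole number of bits = 1419

1419 bits


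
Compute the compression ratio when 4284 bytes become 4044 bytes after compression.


Ratio = original / compressed = 4284 / 4044 = 1.0593

1.0593


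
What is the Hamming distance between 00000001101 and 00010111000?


Count differing positions: . . . ^ . ^ ^ . ^ . ^ = 5 differences

5


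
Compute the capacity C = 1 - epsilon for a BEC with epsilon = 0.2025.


C = 1 - epsilon = 1 - 0.2025 = 0.7975

0.7975 bits


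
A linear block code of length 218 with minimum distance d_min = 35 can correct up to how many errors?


Correction capability = floor((d-1)/2) = floor((35-1)/2) = 17

17 errors


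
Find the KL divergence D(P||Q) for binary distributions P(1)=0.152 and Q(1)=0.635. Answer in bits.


KL = p*log2(p/q) + (1-p)*log2((1-p)/(1-q)) = 0.152*log2(0.152/0.635) + 0.848*log2(0.848/0.365) = 0.7178

0.7178 bits


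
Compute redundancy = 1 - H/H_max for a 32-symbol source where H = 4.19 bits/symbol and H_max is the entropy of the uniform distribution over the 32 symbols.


H_max = log2(K) = log2(32) = 5.0 bits/symbol. Redundancy = 1 - H/H_max = 1 - 4.19/5.0 = 1 - 0.838 = 0.162

0.162


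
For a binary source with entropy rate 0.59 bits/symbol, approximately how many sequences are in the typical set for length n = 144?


log2|A_typical| = nH = 144 * 0.59 = 84.96, so |A_typical| ~ 2^84.96 = 3.763e+25

3.763e+25


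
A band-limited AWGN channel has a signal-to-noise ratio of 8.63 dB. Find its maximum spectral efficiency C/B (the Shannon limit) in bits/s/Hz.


SNR_linear = 10^(8.63/10) = 7.2946; C/B = log2(1 + SNR_linear) = log2(1 + 7.2946) = 3.0522

3.0522 bits/s/Hz


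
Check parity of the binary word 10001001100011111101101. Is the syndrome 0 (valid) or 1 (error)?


Syndrome = XOR of all bits = 1 XOR 0 XOR 0 XOR 0 XOR 1 XOR 0 XOR 0 XOR 1 XOR 1 XOR 0 XOR 0 XOR 0 XOR 1 XOR 1 XOR 1 XOR 1 XOR 1 XOR 1 XOR 0 XOR 1 XOR 1 XOR 0 XOR 1 = 1

1


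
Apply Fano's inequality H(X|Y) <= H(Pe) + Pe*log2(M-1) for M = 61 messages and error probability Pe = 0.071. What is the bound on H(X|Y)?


H(Pe) = -Pe*log2(Pe) - (1-Pe)*log2(1-Pe) = -0.071*log2(0.071) - 0.929*log2(0.929) = 0.270939 + 0.098706 = 0.3696. Pe*log2(M-1) = 0.071*log2(60) = 0.419389. Bound = H(Pe) + Pe*log2(M-1) = 0.270939 + 0.098706 + 0.419389 = 0.789

0.789 bits


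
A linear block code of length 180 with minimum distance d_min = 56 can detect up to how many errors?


Detection capability = d_min - 1 = 56 - 1 = 55

55 errors


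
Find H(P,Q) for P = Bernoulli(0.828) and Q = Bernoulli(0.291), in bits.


H(P,Q) = -p*log2(q) - (1-p)*log2(1-q). -0.828*log2(0.291) = 1.474593; -0.172*log2(0.709) = 0.085337. H(P,Q) = 1.474593 + 0.085337 = 1.5599

1.5599 bits


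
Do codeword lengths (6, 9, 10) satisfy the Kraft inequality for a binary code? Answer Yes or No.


Kraft sum = sum(2^(-l_i)) = 0.0186, need <= 1. Result: satisfied (a binary prefix-free code with these lengths exists)

Yes


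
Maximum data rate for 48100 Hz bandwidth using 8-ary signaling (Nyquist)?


Rate = 2 * B * log2(M) = 2 * 48100 * 3.0 = 288600.0

288600.0 bps


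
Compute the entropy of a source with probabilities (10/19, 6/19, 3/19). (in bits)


H = -sum(p_i * log2(p_i)). Terms: -(10/19)*log2(10/19) = 0.487368; -(6/19)*log2(6/19) = 0.525147; -(3/19)*log2(3/19) = 0.420468. H = 0.487368 + 0.525147 + 0.420468 = 1.433

1.433 bits


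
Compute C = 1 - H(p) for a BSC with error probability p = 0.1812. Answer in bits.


H(p) = -p*log2(p) - (1-p)*log2(1-p) = -0.1812*log2(0.1812) - 0.8188*log2(0.8188) = 0.446539 + 0.236156 = 0.6827. C = 1 - H(p) = 1 - 0.6827 = 0.3173

0.3173 bits


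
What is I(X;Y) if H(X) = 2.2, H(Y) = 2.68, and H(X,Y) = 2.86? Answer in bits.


I(X;Y) = H(X) + H(Y) - H(X,Y) = 2.2 + 2.68 - 2.86 = 2.02

2.02 bits


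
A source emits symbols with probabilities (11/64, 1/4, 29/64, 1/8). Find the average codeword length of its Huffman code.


Huffman construction (repeatedly merge the two least-probable nodes; each merge adds 1 bit to every symbol beneath it): 1/8 + 11/64 = 19/64; 1/4 + 19/64 = 35/64; 29/64 + 35/64 = 1. Resulting codeword lengths (in the order the probabilities were given): (3, 2, 1, 3). L_avg = sum(p_i * l_i) = 11/64*3 + 1/4*2 + 29/64*1 + 1/8*3 = 59/32 = 1.8438

1.8438 bits


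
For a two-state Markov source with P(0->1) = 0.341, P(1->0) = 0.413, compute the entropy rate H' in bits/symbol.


Stationary distribution: pi_0 = p10/(p01+p10) = 0.5477, pi_1 = 0.4523. Entropy rate H' = pi_0*H(p01) + pi_1*H(p10) = 0.5477*0.9258 + 0.4523*0.978 = 0.9494

0.9494 bits/symbol


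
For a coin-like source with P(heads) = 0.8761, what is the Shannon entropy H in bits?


H = -p*log2(p) - (1-p)*log2(1-p). -0.8761*log2(0.8761) = 0.167188; -0.1239*log2(0.1239) = 0.373280. H = 0.167188 + 0.373280 = 0.5405

0.5405 bits


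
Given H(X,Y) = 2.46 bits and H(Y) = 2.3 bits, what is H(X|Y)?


H(X|Y) = H(X,Y) - H(Y) = 2.46 - 2.3 = 0.16

0.16 bits


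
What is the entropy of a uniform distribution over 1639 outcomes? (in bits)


H = log2(n) = log2(1639) = 10.6786

10.6786 bits


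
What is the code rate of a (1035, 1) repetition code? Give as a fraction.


Rate = k/n = 1/1035

1/1035


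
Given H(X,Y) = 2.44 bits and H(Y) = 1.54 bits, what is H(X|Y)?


H(X|Y) = H(X,Y) - H(Y) = 2.44 - 1.54 = 0.9

0.9 bits


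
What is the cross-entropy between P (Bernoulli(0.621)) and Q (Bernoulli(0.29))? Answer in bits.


H(P,Q) = -p*log2(q) - (1-p)*log2(1-q). -0.621*log2(0.29) = 1.109028; -0.379*log2(0.71) = 0.187267. H(P,Q) = 1.109028 + 0.187267 = 1.2963

1.2963 bits


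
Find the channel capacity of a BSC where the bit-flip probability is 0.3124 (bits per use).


H(p) = -p*log2(p) - (1-p)*log2(1-p) = -0.3124*log2(0.3124) - 0.6876*log2(0.6876) = 0.524374 + 0.371551 = 0.8959. C = 1 - H(p) = 1 - 0.8959 = 0.1041

0.1041 bits


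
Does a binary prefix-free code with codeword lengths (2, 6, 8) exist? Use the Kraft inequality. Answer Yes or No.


Kraft sum = sum(2^(-l_i)) = 0.2695, need <= 1. Result: satisfied (a binary prefix-free code with these lengths exists)

Yes


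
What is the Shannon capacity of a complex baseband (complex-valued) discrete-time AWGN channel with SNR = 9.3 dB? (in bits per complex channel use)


SNR_linear = 10^(9.3/10) = 8.5114; C = log2(1 + SNR_linear) = log2(1 + 8.5114) = 3.2497

3.2497 bits/channel use


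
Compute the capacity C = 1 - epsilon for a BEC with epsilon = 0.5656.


C = 1 - epsilon = 1 - 0.5656 = 0.4344

0.4344 bits


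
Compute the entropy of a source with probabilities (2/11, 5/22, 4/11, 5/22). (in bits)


H = -sum(p_i * log2(p_i)). Terms: -(2/11)*log2(2/11) = 0.447169; -(5/22)*log2(5/22) = 0.485796; -(4/11)*log2(4/11) = 0.530702; -(5/22)*log2(5/22) = 0.485796. H = 0.447169 + 0.485796 + 0.530702 + 0.485796 = 1.9495

1.9495 bits


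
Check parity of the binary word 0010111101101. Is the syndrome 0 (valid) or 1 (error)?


Syndrome = XOR of all bits = 0 XOR 0 XOR 1 XOR 0 XOR 1 XOR 1 XOR 1 XOR 1 XOR 0 XOR 1 XOR 1 XOR 0 XOR 1 = 0

0


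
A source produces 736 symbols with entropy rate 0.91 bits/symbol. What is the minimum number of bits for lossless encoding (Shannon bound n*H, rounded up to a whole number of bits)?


Minimum bits >= n * H = 736 * 0.91 = 669.76, rounded up to a whole number of bits = 670

670 bits


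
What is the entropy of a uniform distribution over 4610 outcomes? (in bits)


H = log2(n) = log2(4610) = 12.1706

12.1706 bits


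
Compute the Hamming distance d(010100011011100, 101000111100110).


Count differing positions: ^ ^ ^ ^ . . ^ . . ^ ^ ^ . ^ . = 9 differences

9


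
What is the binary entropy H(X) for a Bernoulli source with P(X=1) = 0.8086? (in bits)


H = -p*log2(p) - (1-p)*log2(1-p). -0.8086*log2(0.8086) = 0.247837; -0.1914*log2(0.1914) = 0.456554. H = 0.247837 + 0.456554 = 0.7044

0.7044 bits


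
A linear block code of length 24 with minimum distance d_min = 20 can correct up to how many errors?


Correction capability = floor((d-1)/2) = floor((20-1)/2) = 9

9 errors


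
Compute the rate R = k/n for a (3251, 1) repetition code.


Rate = k/n = 1/3251

1/3251


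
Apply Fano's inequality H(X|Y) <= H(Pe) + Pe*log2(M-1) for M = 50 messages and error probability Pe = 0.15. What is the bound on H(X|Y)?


H(Pe) = -Pe*log2(Pe) - (1-Pe)*log2(1-Pe) = -0.15*log2(0.15) - 0.85*log2(0.85) = 0.410545 + 0.199295 = 0.6098. Pe*log2(M-1) = 0.15*log2(49) = 0.842206. Bound = H(Pe) + Pe*log2(M-1) = 0.410545 + 0.199295 + 0.842206 = 1.452

1.452 bits


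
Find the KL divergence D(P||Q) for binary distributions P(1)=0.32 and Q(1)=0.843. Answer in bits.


KL = p*log2(p/q) + (1-p)*log2((1-p)/(1-q)) = 0.32*log2(0.32/0.843) + 0.68*log2(0.68/0.157) = 0.9909

0.9909 bits


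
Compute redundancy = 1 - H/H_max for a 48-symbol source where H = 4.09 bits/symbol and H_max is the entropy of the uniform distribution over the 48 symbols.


H_max = log2(K) = log2(48) = 5.585 bits/symbol. Redundancy = 1 - H/H_max = 1 - 4.09/5.585 = 1 - 0.7323 = 0.2677

0.2677


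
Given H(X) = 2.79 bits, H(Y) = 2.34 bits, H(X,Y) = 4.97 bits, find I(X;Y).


I(X;Y) = H(X) + H(Y) - H(X,Y) = 2.79 + 2.34 - 4.97 = 0.16

0.16 bits


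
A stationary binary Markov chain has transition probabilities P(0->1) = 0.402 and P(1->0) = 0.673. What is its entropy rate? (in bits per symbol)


Stationary distribution: pi_0 = p10/(p01+p10) = 0.626, pi_1 = 0.374. Entropy rate H' = pi_0*H(p01) + pi_1*H(p10) = 0.626*0.9721 + 0.374*0.9118 = 0.9496

0.9496 bits/symbol


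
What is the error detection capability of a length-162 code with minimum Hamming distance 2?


Detection capability = d_min - 1 = 2 - 1 = 1

1 errors


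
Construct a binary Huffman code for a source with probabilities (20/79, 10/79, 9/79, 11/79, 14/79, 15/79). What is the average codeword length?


Huffman construction (repeatedly merge the two least-probable nodes; each merge adds 1 bit to every symbol beneath it): 9/79 + 10/79 = 19/79; 11/79 + 14/79 = 25/79; 15/79 + 19/79 = 34/79; 20/79 + 25/79 = 45/79; 34/79 + 45/79 = 1. Resulting codeword lengths (in the order the probabilities were given): (2, 3, 3, 3, 3, 2). L_avg = sum(p_i * l_i) = 20/79*2 + 10/79*3 + 9/79*3 + 11/79*3 + 14/79*3 + 15/79*2 = 202/79 = 2.557

2.557 bits


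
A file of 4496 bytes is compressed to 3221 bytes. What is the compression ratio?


Ratio = original / compressed = 4496 / 3221 = 1.3958

1.3958


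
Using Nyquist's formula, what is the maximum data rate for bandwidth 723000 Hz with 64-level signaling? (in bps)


Rate = 2 * B * log2(M) = 2 * 723000 * 6.0 = 8676000.0

8676000.0 bps


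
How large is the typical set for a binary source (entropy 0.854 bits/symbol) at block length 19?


log2|A_typical| = nH = 19 * 0.854 = 16.226, so |A_typical| ~ 2^16.226 = 7.665e+04

7.665e+04


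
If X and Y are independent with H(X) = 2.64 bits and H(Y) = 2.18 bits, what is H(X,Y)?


For independent variables, H(X,Y) = H(X) + H(Y) = 2.64 + 2.18 = 4.82

4.82 bits


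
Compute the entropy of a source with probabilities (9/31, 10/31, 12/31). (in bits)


H = -sum(p_i * log2(p_i)). Terms: -(9/31)*log2(9/31) = 0.518014; -(10/31)*log2(10/31) = 0.526538; -(12/31)*log2(12/31) = 0.530026. H = 0.518014 + 0.526538 + 0.530026 = 1.5746

1.5746 bits


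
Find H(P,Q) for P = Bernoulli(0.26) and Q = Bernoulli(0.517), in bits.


H(P,Q) = -p*log2(q) - (1-p)*log2(1-q). -0.26*log2(0.517) = 0.247459; -0.74*log2(0.483) = 0.776930. H(P,Q) = 0.247459 + 0.776930 = 1.0244

1.0244 bits


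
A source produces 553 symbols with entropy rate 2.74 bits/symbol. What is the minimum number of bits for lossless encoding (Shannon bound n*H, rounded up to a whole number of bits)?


Minimum bits >= n * H = 553 * 2.74 = 1515.22, rounded up to a whole number of bits = 1516

1516 bits


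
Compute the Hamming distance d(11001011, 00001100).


Count differing positions: ^ ^ . . . ^ ^ ^ = 5 differences

5


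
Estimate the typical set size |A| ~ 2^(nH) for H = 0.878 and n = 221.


log2|A_typical| = nH = 221 * 0.878 = 194.038, so |A_typical| ~ 2^194.038 = 2.578e+58

2.578e+58


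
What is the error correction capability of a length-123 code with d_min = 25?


Correction capability = floor((d-1)/2) = floor((25-1)/2) = 12

12 errors


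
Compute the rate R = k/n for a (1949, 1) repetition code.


Rate = k/n = 1/1949

1/1949


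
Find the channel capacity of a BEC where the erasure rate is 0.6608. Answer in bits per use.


C = 1 - epsilon = 1 - 0.6608 = 0.3392

0.3392 bits


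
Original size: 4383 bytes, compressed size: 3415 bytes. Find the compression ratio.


Ratio = original / compressed = 4383 / 3415 = 1.2835

1.2835


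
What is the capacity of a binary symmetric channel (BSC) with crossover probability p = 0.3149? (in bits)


H(p) = -p*log2(p) - (1-p)*log2(1-p) = -0.3149*log2(0.3149) - 0.6851*log2(0.6851) = 0.524949 + 0.373800 = 0.8987. C = 1 - H(p) = 1 - 0.8987 = 0.1013

0.1013 bits


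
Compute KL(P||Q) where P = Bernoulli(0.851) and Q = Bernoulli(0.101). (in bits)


KL = p*log2(p/q) + (1-p)*log2((1-p)/(1-q)) = 0.851*log2(0.851/0.101) + 0.149*log2(0.149/0.899) = 2.2303

2.2303 bits


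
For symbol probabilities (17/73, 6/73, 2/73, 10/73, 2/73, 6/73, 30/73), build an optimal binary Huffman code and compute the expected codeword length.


Huffman construction (repeatedly merge the two least-probable nodes; each merge adds 1 bit to every symbol beneath it): 2/73 + 2/73 = 4/73; 4/73 + 6/73 = 10/73; 6/73 + 10/73 = 16/73; 10/73 + 16/73 = 26/73; 17/73 + 26/73 = 43/73; 30/73 + 43/73 = 1. Resulting codeword lengths (in the order the probabilities were given): (2, 4, 5, 4, 5, 4, 1). L_avg = sum(p_i * l_i) = 17/73*2 + 6/73*4 + 2/73*5 + 10/73*4 + 2/73*5 + 6/73*4 + 30/73*1 = 172/73 = 2.3562

2.3562 bits


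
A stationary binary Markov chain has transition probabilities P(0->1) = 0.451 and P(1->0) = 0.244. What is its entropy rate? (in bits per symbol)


Stationary distribution: pi_0 = p10/(p01+p10) = 0.3511, pi_1 = 0.6489. Entropy rate H' = pi_0*H(p01) + pi_1*H(p10) = 0.3511*0.9931 + 0.6489*0.8016 = 0.8688

0.8688 bits/symbol


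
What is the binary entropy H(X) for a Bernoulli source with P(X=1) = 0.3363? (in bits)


H = -p*log2(p) - (1-p)*log2(1-p). -0.3363*log2(0.3363) = 0.528724; -0.6637*log2(0.6637) = 0.392510. H = 0.528724 + 0.392510 = 0.9212

0.9212 bits


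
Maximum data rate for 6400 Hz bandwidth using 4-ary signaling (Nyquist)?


Rate = 2 * B * log2(M) = 2 * 6400 * 2.0 = 25600.0

25600.0 bps


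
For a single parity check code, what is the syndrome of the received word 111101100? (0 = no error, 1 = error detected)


Syndrome = XOR of all bits = 1 XOR 1 XOR 1 XOR 1 XOR 0 XOR 1 XOR 1 XOR 0 XOR 0 = 0

0


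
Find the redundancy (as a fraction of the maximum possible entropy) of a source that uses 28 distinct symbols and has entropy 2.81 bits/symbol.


H_max = log2(K) = log2(28) = 4.8074 bits/symbol. Redundancy = 1 - H/H_max = 1 - 2.81/4.8074 = 1 - 0.5845 = 0.4155

0.4155


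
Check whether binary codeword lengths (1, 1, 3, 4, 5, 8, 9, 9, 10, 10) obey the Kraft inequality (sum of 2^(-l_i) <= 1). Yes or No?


Kraft sum = sum(2^(-l_i)) = 1.2285, need <= 1. Result: violated (a binary prefix-free code with these lengths cannot exist)

No


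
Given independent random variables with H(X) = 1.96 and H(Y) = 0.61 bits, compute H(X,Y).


For independent variables, H(X,Y) = H(X) + H(Y) = 1.96 + 0.61 = 2.57

2.57 bits


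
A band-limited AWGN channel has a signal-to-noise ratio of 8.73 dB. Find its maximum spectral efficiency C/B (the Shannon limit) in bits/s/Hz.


SNR_linear = 10^(8.73/10) = 7.4645; C/B = log2(1 + SNR_linear) = log2(1 + 7.4645) = 3.0814

3.0814 bits/s/Hz


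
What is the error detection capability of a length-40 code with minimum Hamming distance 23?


Detection capability = d_min - 1 = 23 - 1 = 22

22 errors


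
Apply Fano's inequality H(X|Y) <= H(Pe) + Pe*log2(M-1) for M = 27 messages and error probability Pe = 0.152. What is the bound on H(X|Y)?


H(Pe) = -Pe*log2(Pe) - (1-Pe)*log2(1-Pe) = -0.152*log2(0.152) - 0.848*log2(0.848) = 0.413114 + 0.201709 = 0.6148. Pe*log2(M-1) = 0.152*log2(26) = 0.714467. Bound = H(Pe) + Pe*log2(M-1) = 0.413114 + 0.201709 + 0.714467 = 1.3293

1.3293 bits


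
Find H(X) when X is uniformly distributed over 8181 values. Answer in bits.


H = log2(n) = log2(8181) = 12.9981

12.9981 bits


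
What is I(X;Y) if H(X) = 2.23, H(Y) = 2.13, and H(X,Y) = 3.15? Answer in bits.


I(X;Y) = H(X) + H(Y) - H(X,Y) = 2.23 + 2.13 - 3.15 = 1.21

1.21 bits


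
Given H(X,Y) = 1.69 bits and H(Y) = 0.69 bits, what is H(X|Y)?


H(X|Y) = H(X,Y) - H(Y) = 1.69 - 0.69 = 1.0

1.0 bits


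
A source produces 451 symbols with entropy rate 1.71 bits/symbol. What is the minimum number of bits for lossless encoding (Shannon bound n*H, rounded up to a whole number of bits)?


Minimum bits >= n * H = 451 * 1.71 = 771.21, rounded up to a whole number of bits = 772

772 bits


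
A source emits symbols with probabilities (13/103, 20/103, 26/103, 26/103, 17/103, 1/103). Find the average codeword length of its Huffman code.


Huffman construction (repeatedly merge the two least-probable nodes; each merge adds 1 bit to every symbol beneath it): 1/103 + 13/103 = 14/103; 14/103 + 17/103 = 31/103; 20/103 + 26/103 = 46/103; 26/103 + 31/103 = 57/103; 46/103 + 57/103 = 1. Resulting codeword lengths (in the order the probabilities were given): (4, 2, 2, 2, 3, 4). L_avg = sum(p_i * l_i) = 13/103*4 + 20/103*2 + 26/103*2 + 26/103*2 + 17/103*3 + 1/103*4 = 251/103 = 2.4369

2.4369 bits


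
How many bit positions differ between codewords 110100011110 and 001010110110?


Count differing positions: ^ ^ ^ ^ ^ . ^ . ^ . . . = 7 differences

7


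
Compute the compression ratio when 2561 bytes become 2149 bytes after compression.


Ratio = original / compressed = 2561 / 2149 = 1.1917

1.1917


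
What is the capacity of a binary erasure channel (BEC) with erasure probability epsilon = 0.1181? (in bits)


C = 1 - epsilon = 1 - 0.1181 = 0.8819

0.8819 bits


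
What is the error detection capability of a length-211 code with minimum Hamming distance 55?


Detection capability = d_min - 1 = 55 - 1 = 54

54 errors


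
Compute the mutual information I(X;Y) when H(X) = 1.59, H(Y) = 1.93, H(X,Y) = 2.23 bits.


I(X;Y) = H(X) + H(Y) - H(X,Y) = 1.59 + 1.93 - 2.23 = 1.29

1.29 bits


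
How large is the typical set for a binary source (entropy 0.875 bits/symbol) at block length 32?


log2|A_typical| = nH = 32 * 0.875 = 28.0, so |A_typical| ~ 2^28.0 = 2.684e+08

2.684e+08


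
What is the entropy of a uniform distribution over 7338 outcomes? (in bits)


H = log2(n) = log2(7338) = 12.8412

12.8412 bits


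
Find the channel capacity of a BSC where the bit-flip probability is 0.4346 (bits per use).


H(p) = -p*log2(p) - (1-p)*log2(1-p) = -0.4346*log2(0.4346) - 0.5654*log2(0.5654) = 0.522493 + 0.465130 = 0.9876. C = 1 - H(p) = 1 - 0.9876 = 0.0124

0.0124 bits


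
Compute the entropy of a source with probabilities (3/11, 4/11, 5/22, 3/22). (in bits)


H = -sum(p_i * log2(p_i)). Terms: -(3/11)*log2(3/11) = 0.511219; -(4/11)*log2(4/11) = 0.530702; -(5/22)*log2(5/22) = 0.485796; -(3/22)*log2(3/22) = 0.391973. H = 0.511219 + 0.530702 + 0.485796 + 0.391973 = 1.9197

1.9197 bits


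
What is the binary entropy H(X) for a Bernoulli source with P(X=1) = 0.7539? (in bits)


H = -p*log2(p) - (1-p)*log2(1-p). -0.7539*log2(0.7539) = 0.307256; -0.2461*log2(0.2461) = 0.497782. H = 0.307256 + 0.497782 = 0.805

0.805 bits


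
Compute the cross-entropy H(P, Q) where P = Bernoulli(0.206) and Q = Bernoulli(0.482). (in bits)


H(P,Q) = -p*log2(q) - (1-p)*log2(1-q). -0.206*log2(0.482) = 0.216896; -0.794*log2(0.518) = 0.753487. H(P,Q) = 0.216896 + 0.753487 = 0.9704

0.9704 bits


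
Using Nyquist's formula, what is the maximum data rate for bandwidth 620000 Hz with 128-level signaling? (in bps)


Rate = 2 * B * log2(M) = 2 * 620000 * 7.0 = 8680000.0

8680000.0 bps


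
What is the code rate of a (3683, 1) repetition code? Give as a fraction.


Rate = k/n = 1/3683

1/3683


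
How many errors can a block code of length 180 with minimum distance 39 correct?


Correction capability = floor((d-1)/2) = floor((39-1)/2) = 19

19 errors


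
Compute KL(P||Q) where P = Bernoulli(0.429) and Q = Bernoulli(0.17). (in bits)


KL = p*log2(p/q) + (1-p)*log2((1-p)/(1-q)) = 0.429*log2(0.429/0.17) + 0.571*log2(0.571/0.83) = 0.2648

0.2648 bits
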